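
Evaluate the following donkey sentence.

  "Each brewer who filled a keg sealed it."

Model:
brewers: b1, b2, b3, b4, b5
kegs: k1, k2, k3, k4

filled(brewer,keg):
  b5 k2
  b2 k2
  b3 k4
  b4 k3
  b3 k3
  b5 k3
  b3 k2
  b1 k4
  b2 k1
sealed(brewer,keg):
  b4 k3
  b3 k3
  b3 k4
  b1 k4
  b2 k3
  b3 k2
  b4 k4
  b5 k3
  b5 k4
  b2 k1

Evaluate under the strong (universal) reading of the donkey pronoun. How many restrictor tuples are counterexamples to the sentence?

2

"it" takes "a keg" as antecedent — a donkey pronoun bound across the clause boundary.
Strong reading: for every (b,k) with filled(b,k), sealed(b,k).
Restrictor pairs: (b1,k4) ✓  (b2,k1) ✓  (b2,k2) ✗  (b3,k2) ✓  (b3,k3) ✓  (b3,k4) ✓  (b4,k3) ✓  (b5,k2) ✗  (b5,k3) ✓
Counterexamples (restrictor pairs failing the scope): 2.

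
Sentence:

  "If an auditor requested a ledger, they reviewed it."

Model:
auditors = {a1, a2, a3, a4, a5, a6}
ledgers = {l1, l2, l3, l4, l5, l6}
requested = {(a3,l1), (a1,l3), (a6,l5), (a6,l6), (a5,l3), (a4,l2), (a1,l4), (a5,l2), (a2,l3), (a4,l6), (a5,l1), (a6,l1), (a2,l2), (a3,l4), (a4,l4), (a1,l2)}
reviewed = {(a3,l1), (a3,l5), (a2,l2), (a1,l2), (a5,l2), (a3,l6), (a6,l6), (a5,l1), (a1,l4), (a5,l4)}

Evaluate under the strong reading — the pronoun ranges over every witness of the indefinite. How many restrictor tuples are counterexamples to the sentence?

9

"it" takes "a ledger" as antecedent — a donkey pronoun bound across the clause boundary.
Strong reading: for every (a,l) with requested(a,l), reviewed(a,l).
Restrictor pairs: (a1,l2) ✓  (a1,l3) ✗  (a1,l4) ✓  (a2,l2) ✓  (a2,l3) ✗  (a3,l1) ✓  (a3,l4) ✗  (a4,l2) ✗  (a4,l4) ✗  (a4,l6) ✗  (a5,l1) ✓  (a5,l2) ✓  (a5,l3) ✗  (a6,l1) ✗  (a6,l5) ✗  (a6,l6) ✓
Counterexamples (restrictor pairs failing the scope): 9.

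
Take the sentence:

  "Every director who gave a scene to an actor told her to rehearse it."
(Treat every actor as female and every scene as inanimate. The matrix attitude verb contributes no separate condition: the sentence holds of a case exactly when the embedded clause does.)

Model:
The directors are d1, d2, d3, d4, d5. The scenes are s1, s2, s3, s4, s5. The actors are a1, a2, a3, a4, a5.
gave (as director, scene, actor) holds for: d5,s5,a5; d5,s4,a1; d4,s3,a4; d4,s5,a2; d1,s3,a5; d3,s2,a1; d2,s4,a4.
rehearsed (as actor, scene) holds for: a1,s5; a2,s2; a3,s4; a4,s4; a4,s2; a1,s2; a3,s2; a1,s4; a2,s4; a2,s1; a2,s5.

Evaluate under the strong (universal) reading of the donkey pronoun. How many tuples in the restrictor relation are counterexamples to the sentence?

3

"her" takes "an actor" as antecedent and "it" takes "a scene"; both are donkey pronouns co-varying with the restrictor.
Strong reading: for every (d,s,a) with gave(d,s,a), rehearsed(a,s).
Restrictor triples: (d1,s3,a5)→rehearsed(a5,s3) ✗  (d2,s4,a4)→rehearsed(a4,s4) ✓  (d3,s2,a1)→rehearsed(a1,s2) ✓  (d4,s3,a4)→rehearsed(a4,s3) ✗  (d4,s5,a2)→rehearsed(a2,s5) ✓  (d5,s4,a1)→rehearsed(a1,s4) ✓  (d5,s5,a5)→rehearsed(a5,s5) ✗
Counterexamples (restrictor triples failing the scope): 3.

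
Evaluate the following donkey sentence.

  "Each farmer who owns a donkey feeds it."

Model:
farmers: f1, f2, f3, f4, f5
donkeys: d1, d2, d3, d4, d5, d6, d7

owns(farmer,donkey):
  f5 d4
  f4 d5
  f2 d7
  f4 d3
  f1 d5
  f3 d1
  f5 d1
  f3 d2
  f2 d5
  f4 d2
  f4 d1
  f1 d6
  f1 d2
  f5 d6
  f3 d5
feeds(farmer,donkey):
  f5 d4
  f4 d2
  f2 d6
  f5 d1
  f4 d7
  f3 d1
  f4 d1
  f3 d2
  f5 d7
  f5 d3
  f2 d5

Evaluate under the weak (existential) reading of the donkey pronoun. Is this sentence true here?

False

"it" takes "a donkey" as antecedent — a donkey pronoun bound across the clause boundary.
Weak reading: every farmer f with some owns-donkey has at least one owns-donkey d such that feeds(f,d).
Per farmer: f1:✗  f2:✓  f3:✓  f4:✓  f5:✓
f1 has no witness among its owns-donkeys.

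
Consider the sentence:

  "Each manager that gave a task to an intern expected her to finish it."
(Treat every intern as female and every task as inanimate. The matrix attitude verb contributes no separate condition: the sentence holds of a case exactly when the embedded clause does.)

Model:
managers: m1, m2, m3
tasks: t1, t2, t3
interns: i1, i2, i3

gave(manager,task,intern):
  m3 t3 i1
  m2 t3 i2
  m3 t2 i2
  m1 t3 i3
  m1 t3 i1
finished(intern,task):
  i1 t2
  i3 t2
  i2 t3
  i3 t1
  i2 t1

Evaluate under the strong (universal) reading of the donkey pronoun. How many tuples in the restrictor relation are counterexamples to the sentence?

"her" takes "an intern" as antecedent and "it" takes "a task"; both are donkey pronouns co-varying with the restrictor.
Strong reading: for every (m,t,i) with gave(m,t,i), finished(i,t).
Restrictor triples: (m1,t3,i1)→finished(i1,t3) ✗  (m1,t3,i3)→finished(i3,t3) ✗  (m2,t3,i2)→finished(i2,t3) ✓  (m3,t2,i2)→finished(i2,t2) ✗  (m3,t3,i1)→finished(i1,t3) ✗
Counterexamples (restrictor triples failing the scope): 4.

4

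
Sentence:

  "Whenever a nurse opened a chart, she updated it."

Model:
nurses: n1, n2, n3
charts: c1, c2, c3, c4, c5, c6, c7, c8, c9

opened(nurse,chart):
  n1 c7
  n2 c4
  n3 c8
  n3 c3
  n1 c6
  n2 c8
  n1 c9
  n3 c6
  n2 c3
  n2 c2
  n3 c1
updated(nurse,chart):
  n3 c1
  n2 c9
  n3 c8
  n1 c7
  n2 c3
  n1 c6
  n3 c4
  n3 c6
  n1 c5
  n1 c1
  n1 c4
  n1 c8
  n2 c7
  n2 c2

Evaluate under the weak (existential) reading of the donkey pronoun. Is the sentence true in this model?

True

"it" takes "a chart" as antecedent — a donkey pronoun bound across the clause boundary.
Weak reading: every nurse n with some opened-chart has at least one opened-chart c such that updated(n,c).
Per nurse: n1:✓  n2:✓  n3:✓
Every nurse in the restrictor has a witness.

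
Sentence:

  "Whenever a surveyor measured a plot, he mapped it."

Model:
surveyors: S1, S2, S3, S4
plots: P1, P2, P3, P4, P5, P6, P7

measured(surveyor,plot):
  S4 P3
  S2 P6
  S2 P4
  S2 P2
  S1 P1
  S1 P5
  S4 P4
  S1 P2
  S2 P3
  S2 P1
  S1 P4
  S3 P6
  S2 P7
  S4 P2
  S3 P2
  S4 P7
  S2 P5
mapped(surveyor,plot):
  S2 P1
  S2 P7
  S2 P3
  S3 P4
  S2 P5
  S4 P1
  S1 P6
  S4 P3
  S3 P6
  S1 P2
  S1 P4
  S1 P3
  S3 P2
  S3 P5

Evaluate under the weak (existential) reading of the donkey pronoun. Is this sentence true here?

True

"it" takes "a plot" as antecedent — a donkey pronoun bound across the clause boundary.
Weak reading: every surveyor s with some measured-plot has at least one measured-plot p such that mapped(s,p).
Per surveyor: S1:✓  S2:✓  S3:✓  S4:✓
Every surveyor in the restrictor has a witness.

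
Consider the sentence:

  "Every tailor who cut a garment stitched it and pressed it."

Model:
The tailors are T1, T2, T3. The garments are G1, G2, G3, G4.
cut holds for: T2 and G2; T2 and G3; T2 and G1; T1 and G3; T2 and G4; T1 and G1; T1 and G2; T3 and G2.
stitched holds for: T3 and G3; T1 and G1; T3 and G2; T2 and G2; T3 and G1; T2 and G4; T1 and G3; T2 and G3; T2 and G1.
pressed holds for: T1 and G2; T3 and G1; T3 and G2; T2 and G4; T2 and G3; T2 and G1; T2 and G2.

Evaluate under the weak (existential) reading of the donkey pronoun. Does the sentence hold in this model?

"it" takes "a garment" as antecedent — a donkey pronoun bound across the clause boundary.
Weak reading: every tailor t with some cut-garment has at least one cut-garment g such that stitched(t,g) ∧ pressed(t,g).
Per tailor: T1:✗  T2:✓  T3:✓
T1 has no witness among its cut-garments.

False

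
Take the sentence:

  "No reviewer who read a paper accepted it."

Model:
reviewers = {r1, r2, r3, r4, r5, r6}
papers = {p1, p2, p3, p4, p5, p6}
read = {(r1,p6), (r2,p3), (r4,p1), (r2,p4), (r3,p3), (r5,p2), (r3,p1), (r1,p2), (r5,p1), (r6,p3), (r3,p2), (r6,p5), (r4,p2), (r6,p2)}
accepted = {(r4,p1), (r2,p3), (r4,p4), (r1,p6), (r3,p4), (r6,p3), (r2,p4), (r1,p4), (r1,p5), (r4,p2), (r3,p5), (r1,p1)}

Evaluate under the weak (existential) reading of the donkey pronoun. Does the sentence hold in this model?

False

"it" takes "a paper" as antecedent — a donkey pronoun bound across the clause boundary.
Truth condition: for no (r,p) with read(r,p) does accepted(r,p) hold.
Restrictor pairs — does the scope hold? (r1,p2):fails  (r1,p6):holds  (r2,p3):holds  (r2,p4):holds  (r3,p1):fails  (r3,p2):fails  (r3,p3):fails  (r4,p1):holds  (r4,p2):holds  (r5,p1):fails  (r5,p2):fails  (r6,p2):fails  (r6,p3):holds  (r6,p5):fails
Scope holds for 6 pair(s), so the sentence is false.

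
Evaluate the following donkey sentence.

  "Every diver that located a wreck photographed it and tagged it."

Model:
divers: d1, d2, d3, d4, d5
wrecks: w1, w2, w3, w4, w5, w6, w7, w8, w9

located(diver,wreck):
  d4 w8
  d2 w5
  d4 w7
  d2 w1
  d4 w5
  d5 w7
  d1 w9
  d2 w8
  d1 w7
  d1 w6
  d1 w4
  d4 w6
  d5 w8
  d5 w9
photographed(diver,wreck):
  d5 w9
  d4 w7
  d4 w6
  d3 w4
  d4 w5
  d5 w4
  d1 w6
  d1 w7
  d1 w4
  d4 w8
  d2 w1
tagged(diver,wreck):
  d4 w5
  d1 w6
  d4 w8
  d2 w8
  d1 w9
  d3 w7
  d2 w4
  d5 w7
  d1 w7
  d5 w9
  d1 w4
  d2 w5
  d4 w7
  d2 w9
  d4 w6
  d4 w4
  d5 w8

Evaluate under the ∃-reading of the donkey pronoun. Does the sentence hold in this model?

False

"it" takes "a wreck" as antecedent — a donkey pronoun bound across the clause boundary.
Weak reading: every diver d with some located-wreck has at least one located-wreck w such that photographed(d,w) ∧ tagged(d,w).
Per diver: d1:✓  d2:✗  d4:✓  d5:✓
d2 has no witness among its located-wrecks.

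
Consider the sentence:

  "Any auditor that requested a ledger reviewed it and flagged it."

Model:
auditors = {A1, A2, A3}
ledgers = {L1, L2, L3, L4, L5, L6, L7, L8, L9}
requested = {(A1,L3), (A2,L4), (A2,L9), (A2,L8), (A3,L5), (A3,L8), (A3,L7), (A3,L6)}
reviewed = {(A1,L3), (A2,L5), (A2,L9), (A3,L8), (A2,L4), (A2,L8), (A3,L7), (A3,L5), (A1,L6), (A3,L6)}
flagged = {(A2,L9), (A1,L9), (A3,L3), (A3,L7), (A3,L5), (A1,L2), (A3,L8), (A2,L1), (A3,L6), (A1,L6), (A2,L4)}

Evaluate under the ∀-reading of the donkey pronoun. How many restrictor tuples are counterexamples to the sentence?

"it" takes "a ledger" as antecedent — a donkey pronoun bound across the clause boundary.
Strong reading: for every (a,l) with requested(a,l), reviewed(a,l) ∧ flagged(a,l).
Restrictor pairs: (A1,L3) ✗  (A2,L4) ✓  (A2,L8) ✗  (A2,L9) ✓  (A3,L5) ✓  (A3,L6) ✓  (A3,L7) ✓  (A3,L8) ✓
Counterexamples (restrictor pairs failing the scope): 2.

2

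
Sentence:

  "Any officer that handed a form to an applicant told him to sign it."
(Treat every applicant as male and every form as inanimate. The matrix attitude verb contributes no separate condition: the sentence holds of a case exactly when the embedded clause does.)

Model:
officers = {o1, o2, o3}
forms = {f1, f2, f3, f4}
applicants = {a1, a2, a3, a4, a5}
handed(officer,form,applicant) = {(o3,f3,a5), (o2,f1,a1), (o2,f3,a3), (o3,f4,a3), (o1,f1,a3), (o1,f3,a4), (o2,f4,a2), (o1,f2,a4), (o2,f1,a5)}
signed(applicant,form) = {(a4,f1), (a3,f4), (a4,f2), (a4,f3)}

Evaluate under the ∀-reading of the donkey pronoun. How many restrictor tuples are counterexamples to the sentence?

"him" takes "an applicant" as antecedent and "it" takes "a form"; both are donkey pronouns co-varying with the restrictor.
Strong reading: for every (o,f,a) with handed(o,f,a), signed(a,f).
Restrictor triples: (o1,f1,a3)→signed(a3,f1) ✗  (o1,f2,a4)→signed(a4,f2) ✓  (o1,f3,a4)→signed(a4,f3) ✓  (o2,f1,a1)→signed(a1,f1) ✗  (o2,f1,a5)→signed(a5,f1) ✗  (o2,f3,a3)→signed(a3,f3) ✗  (o2,f4,a2)→signed(a2,f4) ✗  (o3,f3,a5)→signed(a5,f3) ✗  (o3,f4,a3)→signed(a3,f4) ✓
Counterexamples (restrictor triples failing the scope): 6.

6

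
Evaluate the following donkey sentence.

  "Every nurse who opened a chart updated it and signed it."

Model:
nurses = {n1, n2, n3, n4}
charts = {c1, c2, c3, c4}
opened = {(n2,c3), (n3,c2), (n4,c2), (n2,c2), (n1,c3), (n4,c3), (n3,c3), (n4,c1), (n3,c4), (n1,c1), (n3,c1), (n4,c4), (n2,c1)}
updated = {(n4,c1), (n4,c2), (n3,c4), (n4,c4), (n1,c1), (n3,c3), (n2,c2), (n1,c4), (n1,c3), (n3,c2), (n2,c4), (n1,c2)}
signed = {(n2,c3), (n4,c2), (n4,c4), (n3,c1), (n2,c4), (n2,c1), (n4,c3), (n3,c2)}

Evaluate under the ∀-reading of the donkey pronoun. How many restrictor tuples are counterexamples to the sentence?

10

"it" takes "a chart" as antecedent — a donkey pronoun bound across the clause boundary.
Strong reading: for every (n,c) with opened(n,c), updated(n,c) ∧ signed(n,c).
Restrictor pairs: (n1,c1) ✗  (n1,c3) ✗  (n2,c1) ✗  (n2,c2) ✗  (n2,c3) ✗  (n3,c1) ✗  (n3,c2) ✓  (n3,c3) ✗  (n3,c4) ✗  (n4,c1) ✗  (n4,c2) ✓  (n4,c3) ✗  (n4,c4) ✓
Counterexamples (restrictor pairs failing the scope): 10.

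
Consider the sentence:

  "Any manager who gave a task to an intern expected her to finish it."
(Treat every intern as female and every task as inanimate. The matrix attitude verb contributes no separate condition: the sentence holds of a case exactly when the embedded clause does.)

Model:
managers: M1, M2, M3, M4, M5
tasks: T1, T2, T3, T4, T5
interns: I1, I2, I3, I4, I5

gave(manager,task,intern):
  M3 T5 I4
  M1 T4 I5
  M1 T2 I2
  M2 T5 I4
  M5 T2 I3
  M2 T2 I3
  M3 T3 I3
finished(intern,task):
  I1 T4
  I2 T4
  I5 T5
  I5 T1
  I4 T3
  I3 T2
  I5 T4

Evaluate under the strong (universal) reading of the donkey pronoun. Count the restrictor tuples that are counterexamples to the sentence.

"her" takes "an intern" as antecedent and "it" takes "a task"; both are donkey pronouns co-varying with the restrictor.
Strong reading: for every (m,t,i) with gave(m,t,i), finished(i,t).
Restrictor triples: (M1,T2,I2)→finished(I2,T2) ✗  (M1,T4,I5)→finished(I5,T4) ✓  (M2,T2,I3)→finished(I3,T2) ✓  (M2,T5,I4)→finished(I4,T5) ✗  (M3,T3,I3)→finished(I3,T3) ✗  (M3,T5,I4)→finished(I4,T5) ✗  (M5,T2,I3)→finished(I3,T2) ✓
Counterexamples (restrictor triples failing the scope): 4.

4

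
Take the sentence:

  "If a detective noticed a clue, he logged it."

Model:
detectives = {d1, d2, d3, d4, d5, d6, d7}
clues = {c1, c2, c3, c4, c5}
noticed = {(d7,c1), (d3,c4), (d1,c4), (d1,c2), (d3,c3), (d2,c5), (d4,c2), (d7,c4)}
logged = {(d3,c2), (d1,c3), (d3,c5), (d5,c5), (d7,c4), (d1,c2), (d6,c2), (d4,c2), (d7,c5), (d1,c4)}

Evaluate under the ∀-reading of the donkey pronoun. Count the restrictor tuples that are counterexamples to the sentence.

4

"it" takes "a clue" as antecedent — a donkey pronoun bound across the clause boundary.
Strong reading: for every (d,c) with noticed(d,c), logged(d,c).
Restrictor pairs: (d1,c2) ✓  (d1,c4) ✓  (d2,c5) ✗  (d3,c3) ✗  (d3,c4) ✗  (d4,c2) ✓  (d7,c1) ✗  (d7,c4) ✓
Counterexamples (restrictor pairs failing the scope): 4.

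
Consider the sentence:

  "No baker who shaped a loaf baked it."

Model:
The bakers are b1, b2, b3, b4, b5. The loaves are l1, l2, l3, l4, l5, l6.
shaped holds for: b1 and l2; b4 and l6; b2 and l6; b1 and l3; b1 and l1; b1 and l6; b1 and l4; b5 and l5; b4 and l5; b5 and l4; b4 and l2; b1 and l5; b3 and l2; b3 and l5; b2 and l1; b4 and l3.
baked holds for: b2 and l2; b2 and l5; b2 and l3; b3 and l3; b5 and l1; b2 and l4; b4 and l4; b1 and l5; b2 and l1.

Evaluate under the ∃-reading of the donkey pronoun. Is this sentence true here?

"it" takes "a loaf" as antecedent — a donkey pronoun bound across the clause boundary.
Truth condition: for no (b,l) with shaped(b,l) does baked(b,l) hold.
Restrictor pairs — does the scope hold? (b1,l1):fails  (b1,l2):fails  (b1,l3):fails  (b1,l4):fails  (b1,l5):holds  (b1,l6):fails  (b2,l1):holds  (b2,l6):fails  (b3,l2):fails  (b3,l5):fails  (b4,l2):fails  (b4,l3):fails  (b4,l5):fails  (b4,l6):fails  (b5,l4):fails  (b5,l5):fails
Scope holds for 2 pair(s), so the sentence is false.

False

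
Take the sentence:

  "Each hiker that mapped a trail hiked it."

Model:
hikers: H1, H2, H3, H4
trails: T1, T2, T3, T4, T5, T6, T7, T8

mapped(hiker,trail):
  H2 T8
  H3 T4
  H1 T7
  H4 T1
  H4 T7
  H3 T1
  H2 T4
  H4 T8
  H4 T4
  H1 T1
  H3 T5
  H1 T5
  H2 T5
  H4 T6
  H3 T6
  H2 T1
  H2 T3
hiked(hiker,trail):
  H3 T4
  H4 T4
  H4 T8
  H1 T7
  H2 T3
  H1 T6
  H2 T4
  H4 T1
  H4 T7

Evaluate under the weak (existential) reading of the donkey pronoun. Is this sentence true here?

"it" takes "a trail" as antecedent — a donkey pronoun bound across the clause boundary.
Weak reading: every hiker h with some mapped-trail has at least one mapped-trail t such that hiked(h,t).
Per hiker: H1:✓  H2:✓  H3:✓  H4:✓
Every hiker in the restrictor has a witness.

True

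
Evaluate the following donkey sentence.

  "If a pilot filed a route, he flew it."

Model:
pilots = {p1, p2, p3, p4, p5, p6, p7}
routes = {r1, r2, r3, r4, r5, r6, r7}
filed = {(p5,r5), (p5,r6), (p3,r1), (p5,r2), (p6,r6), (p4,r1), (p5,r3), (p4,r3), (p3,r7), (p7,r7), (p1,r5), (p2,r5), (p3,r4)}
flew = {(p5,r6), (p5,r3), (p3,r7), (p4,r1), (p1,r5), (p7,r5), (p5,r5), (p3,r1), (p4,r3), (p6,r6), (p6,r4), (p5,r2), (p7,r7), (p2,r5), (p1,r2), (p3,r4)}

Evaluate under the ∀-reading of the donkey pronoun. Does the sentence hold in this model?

"it" takes "a route" as antecedent — a donkey pronoun bound across the clause boundary.
Strong reading: for every (p,r) with filed(p,r), flew(p,r).
Restrictor pairs: (p1,r5) ✓  (p2,r5) ✓  (p3,r1) ✓  (p3,r4) ✓  (p3,r7) ✓  (p4,r1) ✓  (p4,r3) ✓  (p5,r2) ✓  (p5,r3) ✓  (p5,r5) ✓  (p5,r6) ✓  (p6,r6) ✓  (p7,r7) ✓
Every restrictor pair satisfies the scope.

True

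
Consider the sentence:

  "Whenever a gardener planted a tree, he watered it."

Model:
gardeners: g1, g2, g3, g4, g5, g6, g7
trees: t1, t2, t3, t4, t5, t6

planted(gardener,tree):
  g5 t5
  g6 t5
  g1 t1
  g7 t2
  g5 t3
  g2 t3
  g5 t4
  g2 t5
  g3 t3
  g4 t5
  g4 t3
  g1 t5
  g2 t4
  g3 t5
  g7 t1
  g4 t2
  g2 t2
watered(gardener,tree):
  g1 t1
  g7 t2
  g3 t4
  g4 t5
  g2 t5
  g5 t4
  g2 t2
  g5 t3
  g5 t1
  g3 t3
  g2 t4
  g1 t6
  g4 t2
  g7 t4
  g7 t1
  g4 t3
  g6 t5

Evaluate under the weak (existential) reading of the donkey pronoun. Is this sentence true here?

True

"it" takes "a tree" as antecedent — a donkey pronoun bound across the clause boundary.
Weak reading: every gardener g with some planted-tree has at least one planted-tree t such that watered(g,t).
Per gardener: g1:✓  g2:✓  g3:✓  g4:✓  g5:✓  g6:✓  g7:✓
Every gardener in the restrictor has a witness.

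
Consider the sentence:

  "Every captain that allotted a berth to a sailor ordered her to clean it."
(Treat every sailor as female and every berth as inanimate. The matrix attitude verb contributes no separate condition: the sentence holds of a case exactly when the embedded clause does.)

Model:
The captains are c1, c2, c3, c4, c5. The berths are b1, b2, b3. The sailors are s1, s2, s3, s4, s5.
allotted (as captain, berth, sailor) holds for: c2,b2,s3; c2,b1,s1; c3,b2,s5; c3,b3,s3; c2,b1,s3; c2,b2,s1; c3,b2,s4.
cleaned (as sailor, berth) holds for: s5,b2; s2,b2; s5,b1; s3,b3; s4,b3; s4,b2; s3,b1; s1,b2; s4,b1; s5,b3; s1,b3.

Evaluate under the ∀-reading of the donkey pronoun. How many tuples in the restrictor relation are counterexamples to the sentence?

2

"her" takes "a sailor" as antecedent and "it" takes "a berth"; both are donkey pronouns co-varying with the restrictor.
Strong reading: for every (c,b,s) with allotted(c,b,s), cleaned(s,b).
Restrictor triples: (c2,b1,s1)→cleaned(s1,b1) ✗  (c2,b1,s3)→cleaned(s3,b1) ✓  (c2,b2,s1)→cleaned(s1,b2) ✓  (c2,b2,s3)→cleaned(s3,b2) ✗  (c3,b2,s4)→cleaned(s4,b2) ✓  (c3,b2,s5)→cleaned(s5,b2) ✓  (c3,b3,s3)→cleaned(s3,b3) ✓
Counterexamples (restrictor triples failing the scope): 2.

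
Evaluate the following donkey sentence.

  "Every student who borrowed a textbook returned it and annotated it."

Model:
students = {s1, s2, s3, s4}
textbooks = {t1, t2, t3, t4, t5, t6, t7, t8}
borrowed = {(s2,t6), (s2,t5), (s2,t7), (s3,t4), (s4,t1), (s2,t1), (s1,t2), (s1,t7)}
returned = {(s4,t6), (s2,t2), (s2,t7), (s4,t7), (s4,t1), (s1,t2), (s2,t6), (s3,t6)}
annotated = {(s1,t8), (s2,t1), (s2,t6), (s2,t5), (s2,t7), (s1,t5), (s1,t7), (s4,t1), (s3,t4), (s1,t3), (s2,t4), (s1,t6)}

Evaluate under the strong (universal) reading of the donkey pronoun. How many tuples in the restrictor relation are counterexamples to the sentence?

5

"it" takes "a textbook" as antecedent — a donkey pronoun bound across the clause boundary.
Strong reading: for every (s,t) with borrowed(s,t), returned(s,t) ∧ annotated(s,t).
Restrictor pairs: (s1,t2) ✗  (s1,t7) ✗  (s2,t1) ✗  (s2,t5) ✗  (s2,t6) ✓  (s2,t7) ✓  (s3,t4) ✗  (s4,t1) ✓
Counterexamples (restrictor pairs failing the scope): 5.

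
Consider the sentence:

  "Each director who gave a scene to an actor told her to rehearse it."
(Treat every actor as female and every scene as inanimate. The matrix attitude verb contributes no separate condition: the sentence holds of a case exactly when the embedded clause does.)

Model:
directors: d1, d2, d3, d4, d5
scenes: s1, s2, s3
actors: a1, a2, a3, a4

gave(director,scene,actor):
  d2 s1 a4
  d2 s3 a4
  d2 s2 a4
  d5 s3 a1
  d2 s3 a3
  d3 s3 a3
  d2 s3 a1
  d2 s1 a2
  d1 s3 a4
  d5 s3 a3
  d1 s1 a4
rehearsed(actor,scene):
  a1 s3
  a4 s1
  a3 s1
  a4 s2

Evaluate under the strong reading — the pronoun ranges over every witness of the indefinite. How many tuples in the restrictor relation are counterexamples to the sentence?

"her" takes "an actor" as antecedent and "it" takes "a scene"; both are donkey pronouns co-varying with the restrictor.
Strong reading: for every (d,s,a) with gave(d,s,a), rehearsed(a,s).
Restrictor triples: (d1,s1,a4)→rehearsed(a4,s1) ✓  (d1,s3,a4)→rehearsed(a4,s3) ✗  (d2,s1,a2)→rehearsed(a2,s1) ✗  (d2,s1,a4)→rehearsed(a4,s1) ✓  (d2,s2,a4)→rehearsed(a4,s2) ✓  (d2,s3,a1)→rehearsed(a1,s3) ✓  (d2,s3,a3)→rehearsed(a3,s3) ✗  (d2,s3,a4)→rehearsed(a4,s3) ✗  (d3,s3,a3)→rehearsed(a3,s3) ✗  (d5,s3,a1)→rehearsed(a1,s3) ✓  (d5,s3,a3)→rehearsed(a3,s3) ✗
Counterexamples (restrictor triples failing the scope): 6.

6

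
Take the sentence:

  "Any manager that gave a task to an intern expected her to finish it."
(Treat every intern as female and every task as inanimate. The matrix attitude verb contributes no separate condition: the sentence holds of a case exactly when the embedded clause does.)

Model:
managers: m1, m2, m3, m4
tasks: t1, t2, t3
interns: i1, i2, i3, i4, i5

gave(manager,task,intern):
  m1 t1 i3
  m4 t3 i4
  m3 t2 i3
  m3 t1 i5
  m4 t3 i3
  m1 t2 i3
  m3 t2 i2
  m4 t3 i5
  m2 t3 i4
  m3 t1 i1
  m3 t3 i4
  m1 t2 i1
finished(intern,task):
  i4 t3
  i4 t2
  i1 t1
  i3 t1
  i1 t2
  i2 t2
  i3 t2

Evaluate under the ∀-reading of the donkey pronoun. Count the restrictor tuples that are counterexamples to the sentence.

"her" takes "an intern" as antecedent and "it" takes "a task"; both are donkey pronouns co-varying with the restrictor.
Strong reading: for every (m,t,i) with gave(m,t,i), finished(i,t).
Restrictor triples: (m1,t1,i3)→finished(i3,t1) ✓  (m1,t2,i1)→finished(i1,t2) ✓  (m1,t2,i3)→finished(i3,t2) ✓  (m2,t3,i4)→finished(i4,t3) ✓  (m3,t1,i1)→finished(i1,t1) ✓  (m3,t1,i5)→finished(i5,t1) ✗  (m3,t2,i2)→finished(i2,t2) ✓  (m3,t2,i3)→finished(i3,t2) ✓  (m3,t3,i4)→finished(i4,t3) ✓  (m4,t3,i3)→finished(i3,t3) ✗  (m4,t3,i4)→finished(i4,t3) ✓  (m4,t3,i5)→finished(i5,t3) ✗
Counterexamples (restrictor triples failing the scope): 3.

3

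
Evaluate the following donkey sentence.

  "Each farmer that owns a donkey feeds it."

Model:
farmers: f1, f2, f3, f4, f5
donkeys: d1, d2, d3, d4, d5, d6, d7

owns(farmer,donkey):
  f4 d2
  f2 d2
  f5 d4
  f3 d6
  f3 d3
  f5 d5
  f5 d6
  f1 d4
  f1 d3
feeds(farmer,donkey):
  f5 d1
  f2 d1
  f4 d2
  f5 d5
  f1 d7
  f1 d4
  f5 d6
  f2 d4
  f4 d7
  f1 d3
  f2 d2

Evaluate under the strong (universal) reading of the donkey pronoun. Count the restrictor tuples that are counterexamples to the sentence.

3

"it" takes "a donkey" as antecedent — a donkey pronoun bound across the clause boundary.
Strong reading: for every (f,d) with owns(f,d), feeds(f,d).
Restrictor pairs: (f1,d3) ✓  (f1,d4) ✓  (f2,d2) ✓  (f3,d3) ✗  (f3,d6) ✗  (f4,d2) ✓  (f5,d4) ✗  (f5,d5) ✓  (f5,d6) ✓
Counterexamples (restrictor pairs failing the scope): 3.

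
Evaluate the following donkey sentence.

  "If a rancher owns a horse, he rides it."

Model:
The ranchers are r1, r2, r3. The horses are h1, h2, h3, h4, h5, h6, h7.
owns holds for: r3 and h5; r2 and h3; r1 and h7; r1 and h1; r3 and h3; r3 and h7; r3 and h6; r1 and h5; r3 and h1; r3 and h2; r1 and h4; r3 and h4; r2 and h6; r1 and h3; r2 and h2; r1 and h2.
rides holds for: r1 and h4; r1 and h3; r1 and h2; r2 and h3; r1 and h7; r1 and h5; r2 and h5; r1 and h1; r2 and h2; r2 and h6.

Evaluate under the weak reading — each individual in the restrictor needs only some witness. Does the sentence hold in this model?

False

"it" takes "a horse" as antecedent — a donkey pronoun bound across the clause boundary.
Weak reading: every rancher r with some owns-horse has at least one owns-horse h such that rides(r,h).
Per rancher: r1:✓  r2:✓  r3:✗
r3 has no witness among its owns-horses.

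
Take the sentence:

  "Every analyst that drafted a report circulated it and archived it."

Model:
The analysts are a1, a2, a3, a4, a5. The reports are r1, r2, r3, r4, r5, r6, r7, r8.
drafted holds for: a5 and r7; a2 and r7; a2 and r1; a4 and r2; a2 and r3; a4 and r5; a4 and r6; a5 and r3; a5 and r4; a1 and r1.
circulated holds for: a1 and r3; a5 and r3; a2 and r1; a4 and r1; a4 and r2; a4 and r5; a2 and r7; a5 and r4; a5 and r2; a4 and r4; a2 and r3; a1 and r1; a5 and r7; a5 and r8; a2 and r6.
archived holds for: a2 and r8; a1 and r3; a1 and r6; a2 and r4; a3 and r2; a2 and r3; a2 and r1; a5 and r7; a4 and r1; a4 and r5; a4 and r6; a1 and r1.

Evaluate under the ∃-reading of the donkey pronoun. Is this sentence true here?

"it" takes "a report" as antecedent — a donkey pronoun bound across the clause boundary.
Weak reading: every analyst a with some drafted-report has at least one drafted-report r such that circulated(a,r) ∧ archived(a,r).
Per analyst: a1:✓  a2:✓  a4:✓  a5:✓
Every analyst in the restrictor has a witness.

True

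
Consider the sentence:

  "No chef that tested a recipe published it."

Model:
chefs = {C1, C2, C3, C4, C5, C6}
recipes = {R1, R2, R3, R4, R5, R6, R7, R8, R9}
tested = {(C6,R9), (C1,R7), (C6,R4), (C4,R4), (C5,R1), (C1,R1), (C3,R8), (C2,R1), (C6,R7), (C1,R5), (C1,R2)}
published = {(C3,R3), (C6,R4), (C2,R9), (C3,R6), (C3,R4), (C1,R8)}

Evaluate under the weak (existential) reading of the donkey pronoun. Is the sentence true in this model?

False

"it" takes "a recipe" as antecedent — a donkey pronoun bound across the clause boundary.
Truth condition: for no (c,r) with tested(c,r) does published(c,r) hold.
Restrictor pairs — does the scope hold? (C1,R1):fails  (C1,R2):fails  (C1,R5):fails  (C1,R7):fails  (C2,R1):fails  (C3,R8):fails  (C4,R4):fails  (C5,R1):fails  (C6,R4):holds  (C6,R7):fails  (C6,R9):fails
Scope holds for 1 pair(s), so the sentence is false.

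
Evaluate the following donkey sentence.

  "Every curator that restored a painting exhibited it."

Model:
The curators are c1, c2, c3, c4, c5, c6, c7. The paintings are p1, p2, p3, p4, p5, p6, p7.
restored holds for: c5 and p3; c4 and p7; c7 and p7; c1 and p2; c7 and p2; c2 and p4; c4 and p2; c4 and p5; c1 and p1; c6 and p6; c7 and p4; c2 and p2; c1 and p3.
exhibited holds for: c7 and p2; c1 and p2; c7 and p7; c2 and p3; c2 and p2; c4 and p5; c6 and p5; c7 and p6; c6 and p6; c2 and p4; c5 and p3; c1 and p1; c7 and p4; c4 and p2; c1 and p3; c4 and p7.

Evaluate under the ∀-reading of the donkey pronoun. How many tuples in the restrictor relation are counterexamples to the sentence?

0

"it" takes "a painting" as antecedent — a donkey pronoun bound across the clause boundary.
Strong reading: for every (c,p) with restored(c,p), exhibited(c,p).
Restrictor pairs: (c1,p1) ✓  (c1,p2) ✓  (c1,p3) ✓  (c2,p2) ✓  (c2,p4) ✓  (c4,p2) ✓  (c4,p5) ✓  (c4,p7) ✓  (c5,p3) ✓  (c6,p6) ✓  (c7,p2) ✓  (c7,p4) ✓  (c7,p7) ✓
Counterexamples (restrictor pairs failing the scope): 0.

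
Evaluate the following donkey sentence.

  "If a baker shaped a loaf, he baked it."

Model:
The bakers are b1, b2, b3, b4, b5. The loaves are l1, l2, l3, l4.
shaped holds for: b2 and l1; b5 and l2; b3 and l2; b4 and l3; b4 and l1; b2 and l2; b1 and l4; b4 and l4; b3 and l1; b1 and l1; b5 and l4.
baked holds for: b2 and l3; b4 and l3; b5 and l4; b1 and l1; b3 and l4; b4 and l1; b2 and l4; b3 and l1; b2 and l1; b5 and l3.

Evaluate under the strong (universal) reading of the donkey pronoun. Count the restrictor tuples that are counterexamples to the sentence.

"it" takes "a loaf" as antecedent — a donkey pronoun bound across the clause boundary.
Strong reading: for every (b,l) with shaped(b,l), baked(b,l).
Restrictor pairs: (b1,l1) ✓  (b1,l4) ✗  (b2,l1) ✓  (b2,l2) ✗  (b3,l1) ✓  (b3,l2) ✗  (b4,l1) ✓  (b4,l3) ✓  (b4,l4) ✗  (b5,l2) ✗  (b5,l4) ✓
Counterexamples (restrictor pairs failing the scope): 5.

5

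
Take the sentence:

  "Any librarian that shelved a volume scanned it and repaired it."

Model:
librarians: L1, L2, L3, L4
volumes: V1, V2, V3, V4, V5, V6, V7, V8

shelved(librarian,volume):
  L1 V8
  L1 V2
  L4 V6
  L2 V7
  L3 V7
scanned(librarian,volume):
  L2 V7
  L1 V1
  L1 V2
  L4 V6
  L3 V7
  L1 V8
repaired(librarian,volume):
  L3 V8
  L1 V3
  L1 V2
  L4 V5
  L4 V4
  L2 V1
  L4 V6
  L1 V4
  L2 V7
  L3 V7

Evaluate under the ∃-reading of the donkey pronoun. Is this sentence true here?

"it" takes "a volume" as antecedent — a donkey pronoun bound across the clause boundary.
Weak reading: every librarian l with some shelved-volume has at least one shelved-volume v such that scanned(l,v) ∧ repaired(l,v).
Per librarian: L1:✓  L2:✓  L3:✓  L4:✓
Every librarian in the restrictor has a witness.

True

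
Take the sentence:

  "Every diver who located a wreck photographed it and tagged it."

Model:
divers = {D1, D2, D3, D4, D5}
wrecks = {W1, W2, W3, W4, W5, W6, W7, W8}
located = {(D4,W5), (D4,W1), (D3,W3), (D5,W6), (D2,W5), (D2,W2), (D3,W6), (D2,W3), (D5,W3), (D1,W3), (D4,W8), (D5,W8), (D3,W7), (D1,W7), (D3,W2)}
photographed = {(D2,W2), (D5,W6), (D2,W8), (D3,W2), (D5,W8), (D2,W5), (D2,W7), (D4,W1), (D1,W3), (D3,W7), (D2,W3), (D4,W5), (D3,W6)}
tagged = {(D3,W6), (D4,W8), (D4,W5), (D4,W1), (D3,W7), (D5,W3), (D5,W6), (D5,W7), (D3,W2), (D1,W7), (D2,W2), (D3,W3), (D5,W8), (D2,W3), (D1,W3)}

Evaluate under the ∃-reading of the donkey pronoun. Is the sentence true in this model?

True

"it" takes "a wreck" as antecedent — a donkey pronoun bound across the clause boundary.
Weak reading: every diver d with some located-wreck has at least one located-wreck w such that photographed(d,w) ∧ tagged(d,w).
Per diver: D1:✓  D2:✓  D3:✓  D4:✓  D5:✓
Every diver in the restrictor has a witness.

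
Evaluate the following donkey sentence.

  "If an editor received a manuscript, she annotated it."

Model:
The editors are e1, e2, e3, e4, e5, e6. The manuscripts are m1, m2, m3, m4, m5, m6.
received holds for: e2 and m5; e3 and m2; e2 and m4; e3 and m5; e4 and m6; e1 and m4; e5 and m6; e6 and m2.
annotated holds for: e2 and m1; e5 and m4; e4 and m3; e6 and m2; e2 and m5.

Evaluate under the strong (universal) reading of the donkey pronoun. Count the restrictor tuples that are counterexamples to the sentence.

6

"it" takes "a manuscript" as antecedent — a donkey pronoun bound across the clause boundary.
Strong reading: for every (e,m) with received(e,m), annotated(e,m).
Restrictor pairs: (e1,m4) ✗  (e2,m4) ✗  (e2,m5) ✓  (e3,m2) ✗  (e3,m5) ✗  (e4,m6) ✗  (e5,m6) ✗  (e6,m2) ✓
Counterexamples (restrictor pairs failing the scope): 6.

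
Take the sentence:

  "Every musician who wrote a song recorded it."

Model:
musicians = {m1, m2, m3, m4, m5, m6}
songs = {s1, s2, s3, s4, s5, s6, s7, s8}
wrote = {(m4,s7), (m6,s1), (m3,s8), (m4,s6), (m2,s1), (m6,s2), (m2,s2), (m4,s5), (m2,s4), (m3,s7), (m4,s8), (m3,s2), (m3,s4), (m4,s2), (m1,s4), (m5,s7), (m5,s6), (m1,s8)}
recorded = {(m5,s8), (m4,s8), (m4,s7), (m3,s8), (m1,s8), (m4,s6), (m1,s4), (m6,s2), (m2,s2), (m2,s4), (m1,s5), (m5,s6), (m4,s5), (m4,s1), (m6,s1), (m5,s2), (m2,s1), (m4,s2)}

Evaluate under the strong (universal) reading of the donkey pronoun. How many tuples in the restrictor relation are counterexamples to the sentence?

"it" takes "a song" as antecedent — a donkey pronoun bound across the clause boundary.
Strong reading: for every (m,s) with wrote(m,s), recorded(m,s).
Restrictor pairs: (m1,s4) ✓  (m1,s8) ✓  (m2,s1) ✓  (m2,s2) ✓  (m2,s4) ✓  (m3,s2) ✗  (m3,s4) ✗  (m3,s7) ✗  (m3,s8) ✓  (m4,s2) ✓  (m4,s5) ✓  (m4,s6) ✓  (m4,s7) ✓  (m4,s8) ✓  (m5,s6) ✓  (m5,s7) ✗  (m6,s1) ✓  (m6,s2) ✓
Counterexamples (restrictor pairs failing the scope): 4.

4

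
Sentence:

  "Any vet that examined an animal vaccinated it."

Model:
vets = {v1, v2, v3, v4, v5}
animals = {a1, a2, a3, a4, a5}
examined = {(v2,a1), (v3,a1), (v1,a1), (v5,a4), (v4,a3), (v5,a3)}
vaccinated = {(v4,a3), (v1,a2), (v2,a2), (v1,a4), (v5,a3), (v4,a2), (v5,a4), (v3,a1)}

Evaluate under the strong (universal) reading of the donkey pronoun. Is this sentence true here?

False

"it" takes "an animal" as antecedent — a donkey pronoun bound across the clause boundary.
Strong reading: for every (v,a) with examined(v,a), vaccinated(v,a).
Restrictor pairs: (v1,a1) ✗  (v2,a1) ✗  (v3,a1) ✓  (v4,a3) ✓  (v5,a3) ✓  (v5,a4) ✓
Counterexample: (v1,a1) is in examined but fails the scope.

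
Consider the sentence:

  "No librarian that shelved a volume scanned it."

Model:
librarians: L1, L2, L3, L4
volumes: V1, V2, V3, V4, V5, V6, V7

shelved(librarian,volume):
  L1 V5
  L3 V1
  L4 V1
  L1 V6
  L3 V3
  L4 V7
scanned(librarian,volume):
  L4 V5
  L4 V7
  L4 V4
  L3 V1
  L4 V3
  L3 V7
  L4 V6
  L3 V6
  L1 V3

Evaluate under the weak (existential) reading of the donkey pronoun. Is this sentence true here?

"it" takes "a volume" as antecedent — a donkey pronoun bound across the clause boundary.
Truth condition: for no (l,v) with shelved(l,v) does scanned(l,v) hold.
Restrictor pairs — does the scope hold? (L1,V5):fails  (L1,V6):fails  (L3,V1):holds  (L3,V3):fails  (L4,V1):fails  (L4,V7):holds
Scope holds for 2 pair(s), so the sentence is false.

False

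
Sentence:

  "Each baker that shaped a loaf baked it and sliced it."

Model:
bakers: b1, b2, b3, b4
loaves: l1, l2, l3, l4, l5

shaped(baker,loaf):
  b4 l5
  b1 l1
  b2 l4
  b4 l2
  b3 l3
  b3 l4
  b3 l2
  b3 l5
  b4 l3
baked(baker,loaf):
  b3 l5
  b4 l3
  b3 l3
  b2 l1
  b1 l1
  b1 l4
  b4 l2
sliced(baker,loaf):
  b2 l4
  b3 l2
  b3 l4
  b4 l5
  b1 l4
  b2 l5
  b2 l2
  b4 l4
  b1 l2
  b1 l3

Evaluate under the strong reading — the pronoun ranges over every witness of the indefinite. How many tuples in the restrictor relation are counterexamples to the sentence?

"it" takes "a loaf" as antecedent — a donkey pronoun bound across the clause boundary.
Strong reading: for every (b,l) with shaped(b,l), baked(b,l) ∧ sliced(b,l).
Restrictor pairs: (b1,l1) ✗  (b2,l4) ✗  (b3,l2) ✗  (b3,l3) ✗  (b3,l4) ✗  (b3,l5) ✗  (b4,l2) ✗  (b4,l3) ✗  (b4,l5) ✗
Counterexamples (restrictor pairs failing the scope): 9.

9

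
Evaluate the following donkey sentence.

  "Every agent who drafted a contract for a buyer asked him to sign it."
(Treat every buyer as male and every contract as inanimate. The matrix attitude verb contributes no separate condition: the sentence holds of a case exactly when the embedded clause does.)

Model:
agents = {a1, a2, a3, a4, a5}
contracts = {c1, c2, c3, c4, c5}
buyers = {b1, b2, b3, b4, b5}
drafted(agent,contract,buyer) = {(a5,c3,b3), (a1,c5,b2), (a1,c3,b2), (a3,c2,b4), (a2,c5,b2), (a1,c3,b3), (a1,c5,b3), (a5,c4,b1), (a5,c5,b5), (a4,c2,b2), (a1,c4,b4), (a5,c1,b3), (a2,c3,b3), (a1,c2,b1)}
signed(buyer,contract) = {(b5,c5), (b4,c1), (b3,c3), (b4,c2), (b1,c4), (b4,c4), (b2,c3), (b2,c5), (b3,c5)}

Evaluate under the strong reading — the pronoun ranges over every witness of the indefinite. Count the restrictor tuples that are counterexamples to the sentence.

3

"him" takes "a buyer" as antecedent and "it" takes "a contract"; both are donkey pronouns co-varying with the restrictor.
Strong reading: for every (a,c,b) with drafted(a,c,b), signed(b,c).
Restrictor triples: (a1,c2,b1)→signed(b1,c2) ✗  (a1,c3,b2)→signed(b2,c3) ✓  (a1,c3,b3)→signed(b3,c3) ✓  (a1,c4,b4)→signed(b4,c4) ✓  (a1,c5,b2)→signed(b2,c5) ✓  (a1,c5,b3)→signed(b3,c5) ✓  (a2,c3,b3)→signed(b3,c3) ✓  (a2,c5,b2)→signed(b2,c5) ✓  (a3,c2,b4)→signed(b4,c2) ✓  (a4,c2,b2)→signed(b2,c2) ✗  (a5,c1,b3)→signed(b3,c1) ✗  (a5,c3,b3)→signed(b3,c3) ✓  (a5,c4,b1)→signed(b1,c4) ✓  (a5,c5,b5)→signed(b5,c5) ✓
Counterexamples (restrictor triples failing the scope): 3.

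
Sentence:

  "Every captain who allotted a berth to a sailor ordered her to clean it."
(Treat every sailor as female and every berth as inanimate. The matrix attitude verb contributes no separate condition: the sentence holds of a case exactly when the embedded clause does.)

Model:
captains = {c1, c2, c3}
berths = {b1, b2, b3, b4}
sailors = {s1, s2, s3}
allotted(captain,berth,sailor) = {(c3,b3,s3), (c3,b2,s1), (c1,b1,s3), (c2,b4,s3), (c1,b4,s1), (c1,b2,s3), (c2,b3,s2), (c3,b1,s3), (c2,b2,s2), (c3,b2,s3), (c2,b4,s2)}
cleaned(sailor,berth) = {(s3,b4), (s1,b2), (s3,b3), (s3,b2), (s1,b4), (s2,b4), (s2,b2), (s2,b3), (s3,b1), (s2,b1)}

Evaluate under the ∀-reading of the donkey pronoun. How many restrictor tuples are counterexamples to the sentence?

0

"her" takes "a sailor" as antecedent and "it" takes "a berth"; both are donkey pronouns co-varying with the restrictor.
Strong reading: for every (c,b,s) with allotted(c,b,s), cleaned(s,b).
Restrictor triples: (c1,b1,s3)→cleaned(s3,b1) ✓  (c1,b2,s3)→cleaned(s3,b2) ✓  (c1,b4,s1)→cleaned(s1,b4) ✓  (c2,b2,s2)→cleaned(s2,b2) ✓  (c2,b3,s2)→cleaned(s2,b3) ✓  (c2,b4,s2)→cleaned(s2,b4) ✓  (c2,b4,s3)→cleaned(s3,b4) ✓  (c3,b1,s3)→cleaned(s3,b1) ✓  (c3,b2,s1)→cleaned(s1,b2) ✓  (c3,b2,s3)→cleaned(s3,b2) ✓  (c3,b3,s3)→cleaned(s3,b3) ✓
Counterexamples (restrictor triples failing the scope): 0.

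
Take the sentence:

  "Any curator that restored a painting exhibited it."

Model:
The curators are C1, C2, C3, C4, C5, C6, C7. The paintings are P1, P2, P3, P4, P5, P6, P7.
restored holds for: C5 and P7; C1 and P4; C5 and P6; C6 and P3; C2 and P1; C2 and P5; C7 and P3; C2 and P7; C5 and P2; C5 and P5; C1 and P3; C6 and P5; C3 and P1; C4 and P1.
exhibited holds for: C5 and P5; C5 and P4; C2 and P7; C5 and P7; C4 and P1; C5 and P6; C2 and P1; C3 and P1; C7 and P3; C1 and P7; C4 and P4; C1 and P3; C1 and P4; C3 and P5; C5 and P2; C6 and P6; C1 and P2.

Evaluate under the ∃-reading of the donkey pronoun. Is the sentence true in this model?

"it" takes "a painting" as antecedent — a donkey pronoun bound across the clause boundary.
Weak reading: every curator c with some restored-painting has at least one restored-painting p such that exhibited(c,p).
Per curator: C1:✓  C2:✓  C3:✓  C4:✓  C5:✓  C6:✗  C7:✓
C6 has no witness among its restored-paintings.

False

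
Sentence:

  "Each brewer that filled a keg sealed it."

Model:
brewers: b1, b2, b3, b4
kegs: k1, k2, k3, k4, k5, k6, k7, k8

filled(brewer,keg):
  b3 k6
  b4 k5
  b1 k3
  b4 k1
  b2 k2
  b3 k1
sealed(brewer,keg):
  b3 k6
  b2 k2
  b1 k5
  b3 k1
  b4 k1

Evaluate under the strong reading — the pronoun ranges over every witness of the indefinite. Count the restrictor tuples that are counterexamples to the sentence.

"it" takes "a keg" as antecedent — a donkey pronoun bound across the clause boundary.
Strong reading: for every (b,k) with filled(b,k), sealed(b,k).
Restrictor pairs: (b1,k3) ✗  (b2,k2) ✓  (b3,k1) ✓  (b3,k6) ✓  (b4,k1) ✓  (b4,k5) ✗
Counterexamples (restrictor pairs failing the scope): 2.

2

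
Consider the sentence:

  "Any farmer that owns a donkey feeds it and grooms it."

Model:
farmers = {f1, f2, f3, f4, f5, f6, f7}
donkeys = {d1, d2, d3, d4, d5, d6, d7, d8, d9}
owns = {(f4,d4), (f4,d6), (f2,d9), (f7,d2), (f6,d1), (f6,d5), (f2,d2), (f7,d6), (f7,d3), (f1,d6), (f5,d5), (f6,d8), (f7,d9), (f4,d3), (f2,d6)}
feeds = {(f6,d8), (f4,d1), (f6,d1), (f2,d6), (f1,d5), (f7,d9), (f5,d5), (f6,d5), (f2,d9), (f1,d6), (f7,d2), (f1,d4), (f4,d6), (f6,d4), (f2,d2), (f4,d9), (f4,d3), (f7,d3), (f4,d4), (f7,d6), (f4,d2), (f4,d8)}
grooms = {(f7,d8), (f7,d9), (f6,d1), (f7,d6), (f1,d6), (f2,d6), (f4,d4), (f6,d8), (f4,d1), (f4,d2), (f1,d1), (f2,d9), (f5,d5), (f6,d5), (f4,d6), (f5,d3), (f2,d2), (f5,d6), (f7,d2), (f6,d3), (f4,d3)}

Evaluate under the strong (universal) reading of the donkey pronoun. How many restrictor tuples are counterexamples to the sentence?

"it" takes "a donkey" as antecedent — a donkey pronoun bound across the clause boundary.
Strong reading: for every (f,d) with owns(f,d), feeds(f,d) ∧ grooms(f,d).
Restrictor pairs: (f1,d6) ✓  (f2,d2) ✓  (f2,d6) ✓  (f2,d9) ✓  (f4,d3) ✓  (f4,d4) ✓  (f4,d6) ✓  (f5,d5) ✓  (f6,d1) ✓  (f6,d5) ✓  (f6,d8) ✓  (f7,d2) ✓  (f7,d3) ✗  (f7,d6) ✓  (f7,d9) ✓
Counterexamples (restrictor pairs failing the scope): 1.

1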